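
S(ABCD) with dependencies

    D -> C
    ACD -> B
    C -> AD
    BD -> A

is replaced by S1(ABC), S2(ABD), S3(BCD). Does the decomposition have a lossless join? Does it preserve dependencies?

lossless and dependency-preserving

Lossless test (chase): Rows 2 and 3 agree on D; apply D→C and equate their C entries. Rows 1 and 2 agree on C; apply C→AD and equate their AD entries. Rows 1 and 3 agree on C; apply C→AD and equate their AD entries. Row 1 is now all distinguished symbols — the join is lossless.
Dependency preservation: ACD → B; C → AD are not contained in any single fragment, but the restricted closure of each left-hand side across the fragments still reaches the right-hand side; the remaining FDs each lie inside some fragment. All dependencies are preserved.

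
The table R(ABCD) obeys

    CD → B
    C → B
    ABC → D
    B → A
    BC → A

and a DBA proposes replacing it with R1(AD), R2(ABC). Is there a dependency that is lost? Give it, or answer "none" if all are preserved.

ABC → D

Check ABC → D: no single fragment contains all of {ABCD}, and the restricted closure of {ABC} across the fragments never reaches {D}.
CD → B is preserved.
C → B is preserved.
B → A is preserved.
BC → A is preserved.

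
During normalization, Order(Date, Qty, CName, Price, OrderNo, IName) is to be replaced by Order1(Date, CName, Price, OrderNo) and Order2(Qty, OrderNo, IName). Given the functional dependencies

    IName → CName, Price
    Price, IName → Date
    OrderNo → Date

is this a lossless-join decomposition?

No

Common attributes: Order1 ∩ Order2 = {OrderNo}.
Closure of {OrderNo}: OrderNo → Date applies, adding Date. So (OrderNo)⁺ = {Date, OrderNo}.
The closure contains neither all of Order1 = {Date, CName, Price, OrderNo} nor all of Order2 = {Qty, OrderNo, IName}, so the common attributes are not a superkey of either fragment. The join is lossy.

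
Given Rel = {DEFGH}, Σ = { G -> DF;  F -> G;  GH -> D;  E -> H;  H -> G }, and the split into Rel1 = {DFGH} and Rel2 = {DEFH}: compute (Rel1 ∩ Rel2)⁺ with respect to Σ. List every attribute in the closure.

Rel1 ∩ Rel2 = {DFH}.
F → G applies, adding G
Closure: {DFGH}.

DFGH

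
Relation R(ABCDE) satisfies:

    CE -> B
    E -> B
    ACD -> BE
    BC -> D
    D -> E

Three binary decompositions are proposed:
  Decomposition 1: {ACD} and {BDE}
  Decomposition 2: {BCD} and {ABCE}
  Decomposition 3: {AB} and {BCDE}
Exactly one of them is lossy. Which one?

Decomposition 1: common = {D}, closure = {BDE} → lossless.
Decomposition 2: common = {BC}, closure = {BCDE} → lossless.
Decomposition 3: common = {B}, closure = {B} → lossy.

Decomposition 3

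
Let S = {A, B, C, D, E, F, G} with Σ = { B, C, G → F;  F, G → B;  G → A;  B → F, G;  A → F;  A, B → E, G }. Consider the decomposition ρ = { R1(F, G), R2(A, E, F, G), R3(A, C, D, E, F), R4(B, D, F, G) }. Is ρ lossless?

No

Chase test. Columns are A, B, C, D, E, F, G; row i has aⱼ where attribute j ∈ Ri, else bᵢⱼ.
Initial tableau (one row per fragment):
  row 1: b11 b12 b13 b14 b15 a6 a7
  row 2: a1 b22 b23 b24 a5 a6 a7
  row 3: a1 b32 a3 a4 a5 a6 b37
  row 4: b41 a2 b43 a4 b45 a6 a7
Rows 1 and 2 agree on F, G; apply F, G→B and equate their B entries.
Rows 1 and 4 agree on F, G; apply F, G→B and equate their B entries.
Rows 1 and 2 agree on G; apply G→A and equate their A entries.
Rows 1 and 4 agree on G; apply G→A and equate their A entries.
Rows 1 and 2 agree on A, B; apply A, B→E, G and equate their E, G entries.
Rows 1 and 4 agree on A, B; apply A, B→E, G and equate their E, G entries.
No row becomes fully distinguished — the join is lossy.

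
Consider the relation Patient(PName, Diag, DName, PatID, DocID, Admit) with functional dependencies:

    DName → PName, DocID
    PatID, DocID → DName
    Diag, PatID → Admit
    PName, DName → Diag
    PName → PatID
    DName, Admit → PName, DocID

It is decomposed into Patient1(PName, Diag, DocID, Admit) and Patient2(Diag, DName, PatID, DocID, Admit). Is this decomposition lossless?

Common attributes: Patient1 ∩ Patient2 = {Diag, DocID, Admit}.
No dependency enlarges {Diag, DocID, Admit}, so (Diag, DocID, Admit)⁺ = {Diag, DocID, Admit}.
The closure contains neither all of Patient1 = {PName, Diag, DocID, Admit} nor all of Patient2 = {Diag, DName, PatID, DocID, Admit}, so the common attributes are not a superkey of either fragment. The join is lossy.

No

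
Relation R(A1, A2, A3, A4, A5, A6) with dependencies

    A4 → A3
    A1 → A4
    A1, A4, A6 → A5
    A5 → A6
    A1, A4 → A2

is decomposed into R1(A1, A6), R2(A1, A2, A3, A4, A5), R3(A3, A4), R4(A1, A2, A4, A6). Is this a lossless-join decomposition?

Chase test. Columns are A1, A2, A3, A4, A5, A6; row i has aⱼ where attribute j ∈ Ri, else bᵢⱼ.
Initial tableau (one row per fragment):
  row 1: a1 b12 b13 b14 b15 a6
  row 2: a1 a2 a3 a4 a5 b26
  row 3: b31 b32 a3 a4 b35 b36
  row 4: a1 a2 b43 a4 b45 a6
Rows 2 and 4 agree on A4; apply A4→A3 and equate their A3 entries.
Rows 1 and 2 agree on A1; apply A1→A4 and equate their A4 entries.
Rows 1 and 4 agree on A1, A4, A6; apply A1, A4, A6→A5 and equate their A5 entries.
Rows 1 and 2 agree on A1, A4; apply A1, A4→A2 and equate their A2 entries.
Rows 1 and 2 agree on A4; apply A4→A3 and equate their A3 entries.
No row becomes fully distinguished — the join is lossy.

No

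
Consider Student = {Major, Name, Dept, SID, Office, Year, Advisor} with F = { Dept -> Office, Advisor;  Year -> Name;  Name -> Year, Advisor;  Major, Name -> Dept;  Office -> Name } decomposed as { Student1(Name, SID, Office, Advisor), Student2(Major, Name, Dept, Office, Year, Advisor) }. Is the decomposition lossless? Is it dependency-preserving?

Lossless test: (Name, Office, Advisor)⁺ = {Name, Office, Year, Advisor}, which is a superkey of neither fragment — lossy.
Dependency preservation: every FD's attributes lie within a single fragment, so each can be enforced locally — preserved.

lossy but dependency-preserving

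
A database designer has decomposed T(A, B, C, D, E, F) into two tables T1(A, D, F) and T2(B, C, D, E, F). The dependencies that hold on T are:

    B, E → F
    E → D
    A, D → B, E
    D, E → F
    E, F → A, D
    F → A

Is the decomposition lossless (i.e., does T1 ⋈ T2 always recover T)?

Yes

Common attributes: T1 ∩ T2 = {D, F}.
Closure of {D, F}: F → A applies, adding A; A, D → B, E applies, adding B, E. So (D, F)⁺ = {A, B, D, E, F}.
This closure contains every attribute of T1, so T1 ∩ T2 → T1. The join is lossless.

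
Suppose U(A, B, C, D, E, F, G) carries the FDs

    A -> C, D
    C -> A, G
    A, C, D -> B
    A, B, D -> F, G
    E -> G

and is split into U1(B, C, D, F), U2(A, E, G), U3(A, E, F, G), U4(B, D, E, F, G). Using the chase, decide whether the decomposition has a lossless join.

Chase test. Columns are A, B, C, D, E, F, G; row i has aⱼ where attribute j ∈ Ui, else bᵢⱼ.
Initial tableau (one row per fragment):
  row 1: b11 a2 a3 a4 b15 a6 b17
  row 2: a1 b22 b23 b24 a5 b26 a7
  row 3: a1 b32 b33 b34 a5 a6 a7
  row 4: b41 a2 b43 a4 a5 a6 a7
Rows 2 and 3 agree on A; apply A→C, D and equate their C, D entries.
Rows 2 and 3 agree on A, C, D; apply A, C, D→B and equate their B entries.
Rows 2 and 3 agree on A, B, D; apply A, B, D→F, G and equate their F, G entries.
No row becomes fully distinguished — the join is lossy.

No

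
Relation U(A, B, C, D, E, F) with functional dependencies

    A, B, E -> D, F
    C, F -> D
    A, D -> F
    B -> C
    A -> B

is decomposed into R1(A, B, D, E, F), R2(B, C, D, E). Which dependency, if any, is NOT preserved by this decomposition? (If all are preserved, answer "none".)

C, F -> D

Check C, F → D: no single fragment contains all of {C, D, F}, and the restricted closure of {C, F} across the fragments never reaches {D}.
A, B, E → D, F is preserved.
A, D → F is preserved.
B → C is preserved.
A → B is preserved.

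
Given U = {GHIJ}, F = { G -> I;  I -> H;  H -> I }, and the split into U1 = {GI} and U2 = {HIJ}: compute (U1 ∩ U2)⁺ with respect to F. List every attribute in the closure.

U1 ∩ U2 = {I}.
I → H applies, adding H
Closure: {HI}.

HI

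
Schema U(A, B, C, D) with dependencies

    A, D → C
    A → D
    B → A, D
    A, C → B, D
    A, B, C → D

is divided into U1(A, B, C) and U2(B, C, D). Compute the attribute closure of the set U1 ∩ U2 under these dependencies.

A, B, C, D

U1 ∩ U2 = {B, C}.
B → A, D applies, adding A, D
Closure: {A, B, C, D}.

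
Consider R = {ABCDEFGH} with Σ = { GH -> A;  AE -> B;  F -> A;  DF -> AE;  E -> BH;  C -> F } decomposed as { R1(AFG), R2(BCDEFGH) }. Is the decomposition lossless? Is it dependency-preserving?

Lossless test: (FG)⁺ = {AFG}, which contains all of one fragment — lossless.
Dependency preservation: the restricted closure of {GH} across the fragments never reaches {A}, so GH → A cannot be enforced without a join — not preserved.

lossless but not dependency-preserving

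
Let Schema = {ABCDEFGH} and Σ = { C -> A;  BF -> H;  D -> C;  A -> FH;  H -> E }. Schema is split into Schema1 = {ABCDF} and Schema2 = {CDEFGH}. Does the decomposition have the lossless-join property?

No

Common attributes: Schema1 ∩ Schema2 = {CDF}.
Closure of {CDF}: C → A applies, adding A; A → FH applies, adding H; H → E applies, adding E. So (CDF)⁺ = {ACDEFH}.
The closure contains neither all of Schema1 = {ABCDF} nor all of Schema2 = {CDEFGH}, so the common attributes are not a superkey of either fragment. The join is lossy.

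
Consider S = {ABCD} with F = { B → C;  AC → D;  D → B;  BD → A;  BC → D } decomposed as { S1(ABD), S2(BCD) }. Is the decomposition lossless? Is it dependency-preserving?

Lossless test: (BD)⁺ = {ABCD}, which contains all of one fragment — lossless.
Dependency preservation: the restricted closure of {AC} across the fragments never reaches {D}, so AC → D cannot be enforced without a join — not preserved.

lossless but not dependency-preserving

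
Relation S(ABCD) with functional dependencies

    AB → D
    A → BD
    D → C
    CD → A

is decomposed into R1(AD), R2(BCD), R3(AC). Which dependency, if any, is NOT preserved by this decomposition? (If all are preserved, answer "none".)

none

AB → D: restricted closure across fragments reaches D.
A → BD: restricted closure across fragments reaches BD.
D → C lies within R2.
CD → A: restricted closure across fragments reaches A.
Every dependency is enforceable on the fragments, so the decomposition is dependency-preserving.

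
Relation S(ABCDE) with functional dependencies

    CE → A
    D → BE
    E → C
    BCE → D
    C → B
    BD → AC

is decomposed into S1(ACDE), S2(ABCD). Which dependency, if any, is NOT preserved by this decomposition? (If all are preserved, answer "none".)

CE → A lies within S1.
D → BE: restricted closure across fragments reaches BE.
E → C lies within S1.
BCE → D: restricted closure across fragments reaches D.
C → B lies within S2.
BD → AC lies within S2.
Every dependency is enforceable on the fragments, so the decomposition is dependency-preserving.

none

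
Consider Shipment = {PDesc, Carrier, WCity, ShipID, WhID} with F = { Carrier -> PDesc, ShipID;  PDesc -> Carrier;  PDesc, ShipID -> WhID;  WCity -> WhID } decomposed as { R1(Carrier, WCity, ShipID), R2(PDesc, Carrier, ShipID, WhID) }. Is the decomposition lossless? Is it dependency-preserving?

Lossless test: (Carrier, ShipID)⁺ = {PDesc, Carrier, ShipID, WhID}, which contains all of one fragment — lossless.
Dependency preservation: the restricted closure of {WCity} across the fragments never reaches {WhID}, so WCity → WhID cannot be enforced without a join — not preserved.

lossless but not dependency-preserving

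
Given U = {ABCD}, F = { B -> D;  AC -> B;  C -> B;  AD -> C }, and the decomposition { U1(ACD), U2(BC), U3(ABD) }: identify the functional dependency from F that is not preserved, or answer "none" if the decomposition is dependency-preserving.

none

B → D lies within U3.
AC → B: restricted closure across fragments reaches B.
C → B lies within U2.
AD → C lies within U1.
Every dependency is enforceable on the fragments, so the decomposition is dependency-preserving.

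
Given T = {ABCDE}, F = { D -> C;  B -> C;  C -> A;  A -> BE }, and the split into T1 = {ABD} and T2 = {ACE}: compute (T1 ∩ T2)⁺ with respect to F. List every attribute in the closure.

T1 ∩ T2 = {A}.
A → BE applies, adding BE
B → C applies, adding C
Closure: {ABCE}.

ABCE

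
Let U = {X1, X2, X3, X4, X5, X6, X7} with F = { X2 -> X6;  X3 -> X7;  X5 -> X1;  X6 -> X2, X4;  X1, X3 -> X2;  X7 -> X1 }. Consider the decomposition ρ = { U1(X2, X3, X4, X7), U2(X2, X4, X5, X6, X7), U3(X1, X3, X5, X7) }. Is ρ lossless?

Chase test. Columns are X1, X2, X3, X4, X5, X6, X7; row i has aⱼ where attribute j ∈ Ui, else bᵢⱼ.
Initial tableau (one row per fragment):
  row 1: b11 a2 a3 a4 b15 b16 a7
  row 2: b21 a2 b23 a4 a5 a6 a7
  row 3: a1 b32 a3 b34 a5 b36 a7
Rows 1 and 2 agree on X2; apply X2→X6 and equate their X6 entries.
Rows 2 and 3 agree on X5; apply X5→X1 and equate their X1 entries.
Rows 1 and 2 agree on X7; apply X7→X1 and equate their X1 entries.
Rows 1 and 3 agree on X1, X3; apply X1, X3→X2 and equate their X2 entries.
Rows 1 and 3 agree on X2; apply X2→X6 and equate their X6 entries.
Rows 1 and 3 agree on X6; apply X6→X2, X4 and equate their X2, X4 entries.
Row 3 is now all distinguished symbols — the join is lossless.

Yes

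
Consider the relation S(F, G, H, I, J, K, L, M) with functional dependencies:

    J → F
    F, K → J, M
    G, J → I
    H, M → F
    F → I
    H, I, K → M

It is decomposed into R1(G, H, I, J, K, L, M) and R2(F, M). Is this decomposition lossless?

Common attributes: R1 ∩ R2 = {M}.
No dependency enlarges {M}, so (M)⁺ = {M}.
The closure contains neither all of R1 = {G, H, I, J, K, L, M} nor all of R2 = {F, M}, so the common attributes are not a superkey of either fragment. The join is lossy.

No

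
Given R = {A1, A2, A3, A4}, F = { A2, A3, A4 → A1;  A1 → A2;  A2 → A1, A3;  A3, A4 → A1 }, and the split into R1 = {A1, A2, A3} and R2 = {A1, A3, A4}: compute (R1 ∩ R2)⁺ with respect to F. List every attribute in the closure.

A1, A2, A3

R1 ∩ R2 = {A1, A3}.
A1 → A2 applies, adding A2
Closure: {A1, A2, A3}.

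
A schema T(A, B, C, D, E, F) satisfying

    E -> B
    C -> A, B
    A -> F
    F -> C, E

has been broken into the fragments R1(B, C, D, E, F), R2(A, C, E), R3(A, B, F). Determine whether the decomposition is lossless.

Chase test. Columns are A, B, C, D, E, F; row i has aⱼ where attribute j ∈ Ri, else bᵢⱼ.
Initial tableau (one row per fragment):
  row 1: b11 a2 a3 a4 a5 a6
  row 2: a1 b22 a3 b24 a5 b26
  row 3: a1 a2 b33 b34 b35 a6
Rows 1 and 2 agree on E; apply E→B and equate their B entries.
Rows 1 and 2 agree on C; apply C→A, B and equate their A, B entries.
Rows 1 and 2 agree on A; apply A→F and equate their F entries.
Rows 1 and 3 agree on F; apply F→C, E and equate their C, E entries.
Row 1 is now all distinguished symbols — the join is lossless.

Yes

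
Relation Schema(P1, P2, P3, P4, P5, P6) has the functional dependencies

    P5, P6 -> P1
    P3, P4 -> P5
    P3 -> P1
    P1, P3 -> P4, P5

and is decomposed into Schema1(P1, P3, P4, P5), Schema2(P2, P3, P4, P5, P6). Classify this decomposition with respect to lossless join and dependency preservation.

lossless but not dependency-preserving

Lossless test: (P3, P4, P5)⁺ = {P1, P3, P4, P5}, which contains all of one fragment — lossless.
Dependency preservation: the restricted closure of {P5, P6} across the fragments never reaches {P1}, so P5, P6 → P1 cannot be enforced without a join — not preserved.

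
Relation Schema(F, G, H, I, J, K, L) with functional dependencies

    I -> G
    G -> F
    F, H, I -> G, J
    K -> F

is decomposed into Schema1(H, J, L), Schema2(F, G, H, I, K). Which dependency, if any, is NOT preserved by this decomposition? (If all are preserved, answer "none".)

F, H, I -> G, J

Check F, H, I → G, J: no single fragment contains all of {F, G, H, I, J}, and the restricted closure of {F, H, I} across the fragments never reaches {G, J}.
I → G is preserved.
G → F is preserved.
K → F is preserved.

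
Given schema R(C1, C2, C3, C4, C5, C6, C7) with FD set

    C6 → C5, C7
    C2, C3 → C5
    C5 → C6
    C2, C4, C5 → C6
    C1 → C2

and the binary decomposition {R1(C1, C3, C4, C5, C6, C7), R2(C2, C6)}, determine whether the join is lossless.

No

Common attributes: R1 ∩ R2 = {C6}.
Closure of {C6}: C6 → C5, C7 applies, adding C5, C7. So (C6)⁺ = {C5, C6, C7}.
The closure contains neither all of R1 = {C1, C3, C4, C5, C6, C7} nor all of R2 = {C2, C6}, so the common attributes are not a superkey of either fragment. The join is lossy.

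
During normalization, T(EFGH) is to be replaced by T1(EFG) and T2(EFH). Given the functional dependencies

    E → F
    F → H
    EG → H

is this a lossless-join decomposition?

Yes

Common attributes: T1 ∩ T2 = {EF}.
Closure of {EF}: F → H applies, adding H. So (EF)⁺ = {EFH}.
This closure contains every attribute of T2, so T1 ∩ T2 → T2. The join is lossless.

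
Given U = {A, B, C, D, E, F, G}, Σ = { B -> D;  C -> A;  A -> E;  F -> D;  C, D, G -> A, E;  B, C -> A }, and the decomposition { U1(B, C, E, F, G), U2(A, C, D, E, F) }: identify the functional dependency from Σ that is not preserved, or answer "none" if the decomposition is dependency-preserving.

Check B → D: no single fragment contains all of {B, D}, and the restricted closure of {B} across the fragments never reaches {D}.
C → A is preserved.
A → E is preserved.
F → D is preserved.
C, D, G → A, E is preserved.
B, C → A is preserved.

B -> D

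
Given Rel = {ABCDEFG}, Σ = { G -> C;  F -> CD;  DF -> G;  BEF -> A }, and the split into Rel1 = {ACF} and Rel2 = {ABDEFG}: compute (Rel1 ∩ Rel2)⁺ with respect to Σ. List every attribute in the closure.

Rel1 ∩ Rel2 = {AF}.
F → CD applies, adding CD
DF → G applies, adding G
Closure: {ACDFG}.

ACDFG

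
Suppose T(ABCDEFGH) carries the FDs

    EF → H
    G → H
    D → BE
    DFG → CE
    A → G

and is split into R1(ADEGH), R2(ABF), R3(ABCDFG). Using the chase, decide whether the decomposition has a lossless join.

Yes

Chase test. Columns are ABCDEFGH; row i has aⱼ where attribute j ∈ Ri, else bᵢⱼ.
Initial tableau (one row per fragment):
  row 1: a1 b12 b13 a4 a5 b16 a7 a8
  row 2: a1 a2 b23 b24 b25 a6 b27 b28
  row 3: a1 a2 a3 a4 b35 a6 a7 b38
Rows 1 and 3 agree on G; apply G→H and equate their H entries.
Rows 1 and 3 agree on D; apply D→BE and equate their BE entries.
Rows 1 and 2 agree on A; apply A→G and equate their G entries.
Rows 1 and 2 agree on G; apply G→H and equate their H entries.
Row 3 is now all distinguished symbols — the join is lossless.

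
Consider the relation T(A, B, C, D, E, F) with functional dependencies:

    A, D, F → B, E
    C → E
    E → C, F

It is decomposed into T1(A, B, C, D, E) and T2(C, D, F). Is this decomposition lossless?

Yes

Common attributes: T1 ∩ T2 = {C, D}.
Closure of {C, D}: C → E applies, adding E; E → C, F applies, adding F. So (C, D)⁺ = {C, D, E, F}.
This closure contains every attribute of T2, so T1 ∩ T2 → T2. The join is lossless.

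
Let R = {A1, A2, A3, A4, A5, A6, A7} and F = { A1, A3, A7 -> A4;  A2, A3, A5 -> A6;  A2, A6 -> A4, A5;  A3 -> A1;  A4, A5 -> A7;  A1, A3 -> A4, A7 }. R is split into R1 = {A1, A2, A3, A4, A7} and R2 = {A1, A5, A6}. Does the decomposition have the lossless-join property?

Common attributes: R1 ∩ R2 = {A1}.
No dependency enlarges {A1}, so (A1)⁺ = {A1}.
The closure contains neither all of R1 = {A1, A2, A3, A4, A7} nor all of R2 = {A1, A5, A6}, so the common attributes are not a superkey of either fragment. The join is lossy.

No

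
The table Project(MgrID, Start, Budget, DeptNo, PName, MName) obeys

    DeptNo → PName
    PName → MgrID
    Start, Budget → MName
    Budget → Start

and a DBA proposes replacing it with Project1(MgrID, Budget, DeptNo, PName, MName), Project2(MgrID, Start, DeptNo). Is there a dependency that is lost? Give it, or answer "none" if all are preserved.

Check Budget → Start: no single fragment contains all of {Start, Budget}, and the restricted closure of {Budget} across the fragments never reaches {Start}.
DeptNo → PName is preserved.
PName → MgrID is preserved.
Start, Budget → MName is preserved.

Budget → Start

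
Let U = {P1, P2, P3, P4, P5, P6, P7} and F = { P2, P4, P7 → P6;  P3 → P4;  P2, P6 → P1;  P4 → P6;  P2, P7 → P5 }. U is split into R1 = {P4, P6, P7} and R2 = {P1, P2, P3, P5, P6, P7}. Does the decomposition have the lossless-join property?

Common attributes: R1 ∩ R2 = {P6, P7}.
No dependency enlarges {P6, P7}, so (P6, P7)⁺ = {P6, P7}.
The closure contains neither all of R1 = {P4, P6, P7} nor all of R2 = {P1, P2, P3, P5, P6, P7}, so the common attributes are not a superkey of either fragment. The join is lossy.

No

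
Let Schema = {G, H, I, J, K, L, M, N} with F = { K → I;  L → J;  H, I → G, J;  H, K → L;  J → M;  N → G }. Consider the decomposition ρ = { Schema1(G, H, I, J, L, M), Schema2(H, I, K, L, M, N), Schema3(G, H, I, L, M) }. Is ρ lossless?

Chase test. Columns are G, H, I, J, K, L, M, N; row i has aⱼ where attribute j ∈ Schemai, else bᵢⱼ.
Initial tableau (one row per fragment):
  row 1: a1 a2 a3 a4 b15 a6 a7 b18
  row 2: b21 a2 a3 b24 a5 a6 a7 a8
  row 3: a1 a2 a3 b34 b35 a6 a7 b38
Rows 1 and 2 agree on L; apply L→J and equate their J entries.
Rows 1 and 3 agree on L; apply L→J and equate their J entries.
Rows 1 and 2 agree on H, I; apply H, I→G, J and equate their G, J entries.
Row 2 is now all distinguished symbols — the join is lossless.

Yes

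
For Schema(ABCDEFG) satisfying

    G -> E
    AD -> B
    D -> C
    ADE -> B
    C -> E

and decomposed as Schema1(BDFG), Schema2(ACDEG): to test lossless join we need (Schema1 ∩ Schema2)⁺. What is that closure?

CDEG

Schema1 ∩ Schema2 = {DG}.
G → E applies, adding E
D → C applies, adding C
Closure: {CDEG}.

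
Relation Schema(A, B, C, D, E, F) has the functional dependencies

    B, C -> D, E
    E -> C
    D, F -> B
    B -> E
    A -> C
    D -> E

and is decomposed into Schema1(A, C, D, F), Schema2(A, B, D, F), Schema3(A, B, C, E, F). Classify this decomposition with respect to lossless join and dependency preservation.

lossless but not dependency-preserving

Lossless test (chase): Rows 1 and 2 agree on D, F; apply D, F→B and equate their B entries. Rows 1 and 2 agree on B; apply B→E and equate their E entries. Rows 1 and 3 agree on B; apply B→E and equate their E entries. Rows 1 and 2 agree on A; apply A→C and equate their C entries. Rows 1 and 3 agree on B, C; apply B, C→D, E and equate their D, E entries. Row 1 is now all distinguished symbols — the join is lossless.
Dependency preservation: the restricted closure of {D} across the fragments never reaches {E}, so D → E cannot be enforced without a join — not preserved.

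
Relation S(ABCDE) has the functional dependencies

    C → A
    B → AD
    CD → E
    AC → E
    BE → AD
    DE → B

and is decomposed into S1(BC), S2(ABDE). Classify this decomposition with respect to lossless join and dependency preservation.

Lossless test: (B)⁺ = {ABD}, which is a superkey of neither fragment — lossy.
Dependency preservation: the restricted closure of {C} across the fragments never reaches {A}, so C → A cannot be enforced without a join — not preserved.

lossy and not dependency-preserving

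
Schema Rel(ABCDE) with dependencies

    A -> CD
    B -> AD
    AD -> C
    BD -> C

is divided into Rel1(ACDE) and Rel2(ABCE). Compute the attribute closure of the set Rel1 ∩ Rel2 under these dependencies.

ACDE

Rel1 ∩ Rel2 = {ACE}.
A → CD applies, adding D
Closure: {ACDE}.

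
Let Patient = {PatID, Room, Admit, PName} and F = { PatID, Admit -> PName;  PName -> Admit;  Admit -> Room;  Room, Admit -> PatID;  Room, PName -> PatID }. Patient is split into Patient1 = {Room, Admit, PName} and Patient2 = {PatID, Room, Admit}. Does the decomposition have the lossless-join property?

Common attributes: Patient1 ∩ Patient2 = {Room, Admit}.
Closure of {Room, Admit}: Room, Admit → PatID applies, adding PatID; PatID, Admit → PName applies, adding PName. So (Room, Admit)⁺ = {PatID, Room, Admit, PName}.
This closure contains every attribute of Patient1, so Patient1 ∩ Patient2 → Patient1. The join is lossless.

Yes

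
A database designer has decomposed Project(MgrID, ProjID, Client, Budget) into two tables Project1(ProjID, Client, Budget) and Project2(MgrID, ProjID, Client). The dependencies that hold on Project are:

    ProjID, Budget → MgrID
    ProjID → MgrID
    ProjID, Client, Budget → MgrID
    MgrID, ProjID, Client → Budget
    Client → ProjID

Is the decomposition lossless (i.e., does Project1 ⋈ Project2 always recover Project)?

Yes

Common attributes: Project1 ∩ Project2 = {ProjID, Client}.
Closure of {ProjID, Client}: ProjID → MgrID applies, adding MgrID; MgrID, ProjID, Client → Budget applies, adding Budget. So (ProjID, Client)⁺ = {MgrID, ProjID, Client, Budget}.
This closure contains every attribute of Project1, so Project1 ∩ Project2 → Project1. The join is lossless.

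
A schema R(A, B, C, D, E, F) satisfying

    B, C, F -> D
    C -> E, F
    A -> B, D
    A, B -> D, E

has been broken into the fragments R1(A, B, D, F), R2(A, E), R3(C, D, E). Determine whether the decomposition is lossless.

Chase test. Columns are A, B, C, D, E, F; row i has aⱼ where attribute j ∈ Ri, else bᵢⱼ.
Initial tableau (one row per fragment):
  row 1: a1 a2 b13 a4 b15 a6
  row 2: a1 b22 b23 b24 a5 b26
  row 3: b31 b32 a3 a4 a5 b36
Rows 1 and 2 agree on A; apply A→B, D and equate their B, D entries.
Rows 1 and 2 agree on A, B; apply A, B→D, E and equate their D, E entries.
No row becomes fully distinguished — the join is lossy.

No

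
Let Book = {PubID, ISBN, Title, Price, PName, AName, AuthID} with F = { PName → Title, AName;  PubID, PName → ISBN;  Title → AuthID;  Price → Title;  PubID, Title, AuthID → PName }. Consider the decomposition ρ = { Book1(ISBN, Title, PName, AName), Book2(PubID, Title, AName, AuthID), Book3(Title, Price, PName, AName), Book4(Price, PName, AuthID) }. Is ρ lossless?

Chase test. Columns are PubID, ISBN, Title, Price, PName, AName, AuthID; row i has aⱼ where attribute j ∈ Booki, else bᵢⱼ.
Initial tableau (one row per fragment):
  row 1: b11 a2 a3 b14 a5 a6 b17
  row 2: a1 b22 a3 b24 b25 a6 a7
  row 3: b31 b32 a3 a4 a5 a6 b37
  row 4: b41 b42 b43 a4 a5 b46 a7
Rows 1 and 4 agree on PName; apply PName→Title, AName and equate their Title, AName entries.
Rows 1 and 2 agree on Title; apply Title→AuthID and equate their AuthID entries.
Rows 1 and 3 agree on Title; apply Title→AuthID and equate their AuthID entries.
No row becomes fully distinguished — the join is lossy.

No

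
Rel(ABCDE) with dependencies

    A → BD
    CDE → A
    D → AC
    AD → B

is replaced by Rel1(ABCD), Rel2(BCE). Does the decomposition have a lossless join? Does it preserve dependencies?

Lossless test: (BC)⁺ = {BC}, which is a superkey of neither fragment — lossy.
Dependency preservation: CDE → A is not contained in any single fragment, but the restricted closure of its left-hand side across the fragments still reaches the right-hand side; the remaining FDs each lie inside some fragment. All dependencies are preserved.

lossy but dependency-preserving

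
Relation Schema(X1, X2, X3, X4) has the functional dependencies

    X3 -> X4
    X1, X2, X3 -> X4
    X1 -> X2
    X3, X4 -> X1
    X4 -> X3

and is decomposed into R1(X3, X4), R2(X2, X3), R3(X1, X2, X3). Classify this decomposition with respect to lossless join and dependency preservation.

lossless and dependency-preserving

Lossless test (chase): Rows 1 and 2 agree on X3; apply X3→X4 and equate their X4 entries. Rows 1 and 3 agree on X3; apply X3→X4 and equate their X4 entries. Rows 1 and 2 agree on X3, X4; apply X3, X4→X1 and equate their X1 entries. Rows 1 and 3 agree on X3, X4; apply X3, X4→X1 and equate their X1 entries. Rows 1 and 2 agree on X1; apply X1→X2 and equate their X2 entries. Row 1 is now all distinguished symbols — the join is lossless.
Dependency preservation: X1, X2, X3 → X4; X3, X4 → X1 are not contained in any single fragment, but the restricted closure of each left-hand side across the fragments still reaches the right-hand side; the remaining FDs each lie inside some fragment. All dependencies are preserved.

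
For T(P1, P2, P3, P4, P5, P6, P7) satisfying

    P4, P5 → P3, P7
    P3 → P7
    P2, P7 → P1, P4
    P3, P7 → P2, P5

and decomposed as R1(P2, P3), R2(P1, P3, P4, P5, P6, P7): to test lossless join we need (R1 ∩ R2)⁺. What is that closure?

P1, P2, P3, P4, P5, P7

R1 ∩ R2 = {P3}.
P3 → P7 applies, adding P7
P3, P7 → P2, P5 applies, adding P2, P5
P2, P7 → P1, P4 applies, adding P1, P4
Closure: {P1, P2, P3, P4, P5, P7}.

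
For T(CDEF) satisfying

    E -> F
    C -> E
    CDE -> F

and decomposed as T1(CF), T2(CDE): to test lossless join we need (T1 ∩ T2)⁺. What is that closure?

T1 ∩ T2 = {C}.
C → E applies, adding E
E → F applies, adding F
Closure: {CEF}.

CEF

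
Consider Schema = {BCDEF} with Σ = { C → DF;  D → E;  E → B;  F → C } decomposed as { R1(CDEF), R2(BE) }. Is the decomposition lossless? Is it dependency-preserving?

Lossless test: (E)⁺ = {BE}, which contains all of one fragment — lossless.
Dependency preservation: every FD's attributes lie within a single fragment, so each can be enforced locally — preserved.

lossless and dependency-preserving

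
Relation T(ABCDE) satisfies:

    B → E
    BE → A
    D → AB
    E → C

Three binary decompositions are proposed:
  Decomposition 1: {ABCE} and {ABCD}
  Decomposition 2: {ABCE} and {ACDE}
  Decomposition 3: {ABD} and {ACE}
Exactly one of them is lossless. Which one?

Decomposition 1

Decomposition 1: common = {ABC}, closure = {ABCE} → lossless.
Decomposition 2: common = {ACE}, closure = {ACE} → lossy.
Decomposition 3: common = {A}, closure = {A} → lossy.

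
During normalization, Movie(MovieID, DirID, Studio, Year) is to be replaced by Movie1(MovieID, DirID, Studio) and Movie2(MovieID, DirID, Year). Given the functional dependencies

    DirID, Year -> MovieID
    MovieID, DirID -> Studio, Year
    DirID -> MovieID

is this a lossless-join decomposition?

Yes

Common attributes: Movie1 ∩ Movie2 = {MovieID, DirID}.
Closure of {MovieID, DirID}: MovieID, DirID → Studio, Year applies, adding Studio, Year. So (MovieID, DirID)⁺ = {MovieID, DirID, Studio, Year}.
This closure contains every attribute of Movie1, so Movie1 ∩ Movie2 → Movie1. The join is lossless.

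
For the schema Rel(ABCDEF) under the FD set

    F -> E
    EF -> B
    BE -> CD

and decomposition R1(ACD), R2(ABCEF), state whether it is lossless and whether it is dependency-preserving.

lossy and not dependency-preserving

Lossless test: (AC)⁺ = {AC}, which is a superkey of neither fragment — lossy.
Dependency preservation: the restricted closure of {BE} across the fragments never reaches {CD}, so BE → CD cannot be enforced without a join — not preserved.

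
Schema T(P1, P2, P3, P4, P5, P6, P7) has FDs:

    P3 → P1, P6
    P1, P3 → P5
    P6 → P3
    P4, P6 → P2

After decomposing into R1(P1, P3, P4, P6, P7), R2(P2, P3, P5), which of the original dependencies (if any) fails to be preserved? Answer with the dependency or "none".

P4, P6 → P2

Check P4, P6 → P2: no single fragment contains all of {P2, P4, P6}, and the restricted closure of {P4, P6} across the fragments never reaches {P2}.
P3 → P1, P6 is preserved.
P1, P3 → P5 is preserved.
P6 → P3 is preserved.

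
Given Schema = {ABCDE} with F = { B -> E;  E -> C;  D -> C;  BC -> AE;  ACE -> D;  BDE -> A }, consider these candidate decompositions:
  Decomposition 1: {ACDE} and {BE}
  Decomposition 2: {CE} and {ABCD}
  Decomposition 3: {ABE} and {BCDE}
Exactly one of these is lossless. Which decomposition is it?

Decomposition 3

Decomposition 1: common = {E}, closure = {CE} → lossy.
Decomposition 2: common = {C}, closure = {C} → lossy.
Decomposition 3: common = {BE}, closure = {ABCDE} → lossless.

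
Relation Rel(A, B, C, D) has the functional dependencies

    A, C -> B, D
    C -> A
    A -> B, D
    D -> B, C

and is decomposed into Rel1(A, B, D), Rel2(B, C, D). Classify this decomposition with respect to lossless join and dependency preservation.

lossless and dependency-preserving

Lossless test: (B, D)⁺ = {A, B, C, D}, which contains all of one fragment — lossless.
Dependency preservation: A, C → B, D; C → A are not contained in any single fragment, but the restricted closure of each left-hand side across the fragments still reaches the right-hand side; the remaining FDs each lie inside some fragment. All dependencies are preserved.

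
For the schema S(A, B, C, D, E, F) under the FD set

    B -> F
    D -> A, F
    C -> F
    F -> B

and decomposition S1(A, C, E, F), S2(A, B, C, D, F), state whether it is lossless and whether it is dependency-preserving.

lossy but dependency-preserving

Lossless test: (A, C, F)⁺ = {A, B, C, F}, which is a superkey of neither fragment — lossy.
Dependency preservation: every FD's attributes lie within a single fragment, so each can be enforced locally — preserved.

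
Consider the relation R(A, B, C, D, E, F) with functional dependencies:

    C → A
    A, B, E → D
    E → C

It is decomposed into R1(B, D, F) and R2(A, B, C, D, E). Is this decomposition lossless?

No

Common attributes: R1 ∩ R2 = {B, D}.
No dependency enlarges {B, D}, so (B, D)⁺ = {B, D}.
The closure contains neither all of R1 = {B, D, F} nor all of R2 = {A, B, C, D, E}, so the common attributes are not a superkey of either fragment. The join is lossy.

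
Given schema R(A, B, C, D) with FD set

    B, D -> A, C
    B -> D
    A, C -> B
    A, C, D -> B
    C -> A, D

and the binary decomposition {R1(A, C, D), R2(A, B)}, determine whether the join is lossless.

Common attributes: R1 ∩ R2 = {A}.
No dependency enlarges {A}, so (A)⁺ = {A}.
The closure contains neither all of R1 = {A, C, D} nor all of R2 = {A, B}, so the common attributes are not a superkey of either fragment. The join is lossy.

No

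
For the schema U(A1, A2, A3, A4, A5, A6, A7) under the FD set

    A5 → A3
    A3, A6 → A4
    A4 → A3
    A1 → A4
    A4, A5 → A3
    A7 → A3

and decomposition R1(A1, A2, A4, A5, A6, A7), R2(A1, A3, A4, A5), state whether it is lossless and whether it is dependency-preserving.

lossless but not dependency-preserving

Lossless test: (A1, A4, A5)⁺ = {A1, A3, A4, A5}, which contains all of one fragment — lossless.
Dependency preservation: the restricted closure of {A3, A6} across the fragments never reaches {A4}, so A3, A6 → A4 cannot be enforced without a join — not preserved.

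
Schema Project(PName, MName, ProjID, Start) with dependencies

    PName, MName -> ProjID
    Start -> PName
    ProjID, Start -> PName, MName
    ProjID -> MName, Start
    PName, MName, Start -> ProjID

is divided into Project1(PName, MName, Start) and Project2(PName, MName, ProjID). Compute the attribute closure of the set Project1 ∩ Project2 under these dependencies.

PName, MName, ProjID, Start

Project1 ∩ Project2 = {PName, MName}.
PName, MName → ProjID applies, adding ProjID
ProjID → MName, Start applies, adding Start
Closure: {PName, MName, ProjID, Start}.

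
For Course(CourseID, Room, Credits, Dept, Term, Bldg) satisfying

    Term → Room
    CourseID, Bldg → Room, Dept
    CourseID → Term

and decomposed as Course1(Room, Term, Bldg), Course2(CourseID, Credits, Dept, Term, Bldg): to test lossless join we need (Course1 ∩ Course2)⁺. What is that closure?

Course1 ∩ Course2 = {Term, Bldg}.
Term → Room applies, adding Room
Closure: {Room, Term, Bldg}.

Room, Term, Bldg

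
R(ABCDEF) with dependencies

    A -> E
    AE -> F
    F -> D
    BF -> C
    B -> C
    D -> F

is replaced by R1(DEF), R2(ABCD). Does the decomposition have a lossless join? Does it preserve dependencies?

lossy and not dependency-preserving

Lossless test: (D)⁺ = {DF}, which is a superkey of neither fragment — lossy.
Dependency preservation: the restricted closure of {A} across the fragments never reaches {E}, so A → E cannot be enforced without a join — not preserved.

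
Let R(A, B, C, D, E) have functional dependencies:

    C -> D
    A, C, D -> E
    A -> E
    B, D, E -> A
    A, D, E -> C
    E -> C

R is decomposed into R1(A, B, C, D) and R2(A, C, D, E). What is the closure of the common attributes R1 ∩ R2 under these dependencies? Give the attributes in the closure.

R1 ∩ R2 = {A, C, D}.
A, C, D → E applies, adding E
Closure: {A, C, D, E}.

A, C, D, E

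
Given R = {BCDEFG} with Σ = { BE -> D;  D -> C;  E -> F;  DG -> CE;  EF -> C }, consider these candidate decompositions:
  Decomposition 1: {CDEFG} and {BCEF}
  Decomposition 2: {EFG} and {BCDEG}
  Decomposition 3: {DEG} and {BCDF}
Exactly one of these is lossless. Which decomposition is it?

Decomposition 1: common = {CEF}, closure = {CEF} → lossy.
Decomposition 2: common = {EG}, closure = {CEFG} → lossless.
Decomposition 3: common = {D}, closure = {CD} → lossy.

Decomposition 2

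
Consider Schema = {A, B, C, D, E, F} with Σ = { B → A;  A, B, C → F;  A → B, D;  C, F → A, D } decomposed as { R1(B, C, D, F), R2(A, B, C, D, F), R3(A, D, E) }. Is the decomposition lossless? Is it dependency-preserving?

lossy but dependency-preserving

Lossless test (chase): Rows 1 and 2 agree on B; apply B→A and equate their A entries. Rows 1 and 3 agree on A; apply A→B, D and equate their B, D entries. No row becomes fully distinguished — the join is lossy.
Dependency preservation: every FD's attributes lie within a single fragment, so each can be enforced locally — preserved.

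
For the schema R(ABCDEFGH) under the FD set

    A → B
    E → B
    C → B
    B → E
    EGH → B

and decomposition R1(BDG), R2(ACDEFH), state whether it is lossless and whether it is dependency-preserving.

lossy and not dependency-preserving

Lossless test: (D)⁺ = {D}, which is a superkey of neither fragment — lossy.
Dependency preservation: the restricted closure of {A} across the fragments never reaches {B}, so A → B cannot be enforced without a join — not preserved.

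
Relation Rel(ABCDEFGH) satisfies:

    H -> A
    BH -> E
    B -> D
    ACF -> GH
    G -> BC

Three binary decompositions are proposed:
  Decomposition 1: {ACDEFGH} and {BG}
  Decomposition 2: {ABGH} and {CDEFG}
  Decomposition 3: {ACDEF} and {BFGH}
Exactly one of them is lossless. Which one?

Decomposition 1: common = {G}, closure = {BCDG} → lossless.
Decomposition 2: common = {G}, closure = {BCDG} → lossy.
Decomposition 3: common = {F}, closure = {F} → lossy.

Decomposition 1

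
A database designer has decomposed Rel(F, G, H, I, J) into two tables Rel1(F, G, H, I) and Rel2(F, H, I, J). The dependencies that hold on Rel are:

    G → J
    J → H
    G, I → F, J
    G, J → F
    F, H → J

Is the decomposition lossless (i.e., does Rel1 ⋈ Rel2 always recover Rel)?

Common attributes: Rel1 ∩ Rel2 = {F, H, I}.
Closure of {F, H, I}: F, H → J applies, adding J. So (F, H, I)⁺ = {F, H, I, J}.
This closure contains every attribute of Rel2, so Rel1 ∩ Rel2 → Rel2. The join is lossless.

Yes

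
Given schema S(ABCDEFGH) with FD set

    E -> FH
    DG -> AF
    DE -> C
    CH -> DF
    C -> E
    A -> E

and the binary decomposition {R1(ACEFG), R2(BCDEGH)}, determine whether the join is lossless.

Yes

Common attributes: R1 ∩ R2 = {CEG}.
Closure of {CEG}: E → FH applies, adding FH; CH → DF applies, adding D; DG → AF applies, adding A. So (CEG)⁺ = {ACDEFGH}.
This closure contains every attribute of R1, so R1 ∩ R2 → R1. The join is lossless.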